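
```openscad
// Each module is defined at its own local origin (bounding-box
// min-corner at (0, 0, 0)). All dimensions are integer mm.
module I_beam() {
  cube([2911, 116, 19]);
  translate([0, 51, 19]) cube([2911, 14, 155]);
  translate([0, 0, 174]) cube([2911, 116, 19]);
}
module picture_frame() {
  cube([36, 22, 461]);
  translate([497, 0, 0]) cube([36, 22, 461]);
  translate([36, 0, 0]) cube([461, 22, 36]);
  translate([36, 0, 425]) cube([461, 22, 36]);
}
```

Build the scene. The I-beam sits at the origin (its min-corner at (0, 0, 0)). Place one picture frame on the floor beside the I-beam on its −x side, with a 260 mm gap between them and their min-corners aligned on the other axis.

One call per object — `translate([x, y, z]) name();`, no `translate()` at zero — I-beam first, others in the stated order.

I_beam();
translate([-793, 0, 0]) picture_frame();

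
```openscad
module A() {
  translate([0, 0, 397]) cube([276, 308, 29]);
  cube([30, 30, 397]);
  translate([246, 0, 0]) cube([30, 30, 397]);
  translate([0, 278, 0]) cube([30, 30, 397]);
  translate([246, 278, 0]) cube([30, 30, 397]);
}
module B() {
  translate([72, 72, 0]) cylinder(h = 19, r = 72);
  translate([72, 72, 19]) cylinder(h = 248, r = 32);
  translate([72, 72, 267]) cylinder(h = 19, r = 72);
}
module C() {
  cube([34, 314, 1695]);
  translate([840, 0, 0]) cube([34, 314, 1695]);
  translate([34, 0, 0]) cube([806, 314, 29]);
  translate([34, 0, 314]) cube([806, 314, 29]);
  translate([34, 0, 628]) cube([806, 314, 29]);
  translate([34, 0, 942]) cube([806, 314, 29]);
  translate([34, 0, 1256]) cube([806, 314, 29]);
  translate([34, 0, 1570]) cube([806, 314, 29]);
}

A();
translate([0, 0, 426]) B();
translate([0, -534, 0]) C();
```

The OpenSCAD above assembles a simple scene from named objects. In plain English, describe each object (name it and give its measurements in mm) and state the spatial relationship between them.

A is a four-legged stool. The seat is 276×308 mm, 29 mm thick, top at z = 426 mm. It stands on four square legs, each 30×30 mm in cross-section, from z = 0 to the seat underside, each flush with a corner of the seat.

B is a spool: two coaxial disc flanges of radius 72 mm and thickness 19 mm, joined by a core cylinder of radius 32 mm and height 248 mm. The lower flange rests on z = 0 and the three cylinders share a vertical axis.

C is a bookshelf 874 mm wide overall, 314 mm deep and 1695 mm tall. The two sides are 34 mm thick vertical panels. 6 horizontal shelves of 29 mm thickness span between the inner faces of the sides; the lowest shelf sits on the floor and shelves are stacked with a clear vertical gap of 285 mm between each pair.

The spool is on top of the stool. The bookshelf is on the floor beside the stool on its −y side.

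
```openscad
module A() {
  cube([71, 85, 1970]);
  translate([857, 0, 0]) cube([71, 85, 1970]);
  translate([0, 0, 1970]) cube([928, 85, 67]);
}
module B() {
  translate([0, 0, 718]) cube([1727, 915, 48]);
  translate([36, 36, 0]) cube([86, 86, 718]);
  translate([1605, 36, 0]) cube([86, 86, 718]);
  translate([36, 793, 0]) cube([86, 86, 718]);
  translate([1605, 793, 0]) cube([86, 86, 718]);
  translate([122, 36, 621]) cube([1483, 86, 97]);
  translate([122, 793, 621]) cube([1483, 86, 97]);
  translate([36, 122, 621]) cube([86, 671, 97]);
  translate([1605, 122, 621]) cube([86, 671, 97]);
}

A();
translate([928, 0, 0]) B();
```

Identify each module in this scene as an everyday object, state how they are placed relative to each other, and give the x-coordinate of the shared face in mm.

A is a door frame. B is a table. The table is against the door frame's +x side, with their −y faces flush. The x-coordinate of the shared face is 928 mm.

The door frame's +x face and the table's −x face are both at x = 928 mm.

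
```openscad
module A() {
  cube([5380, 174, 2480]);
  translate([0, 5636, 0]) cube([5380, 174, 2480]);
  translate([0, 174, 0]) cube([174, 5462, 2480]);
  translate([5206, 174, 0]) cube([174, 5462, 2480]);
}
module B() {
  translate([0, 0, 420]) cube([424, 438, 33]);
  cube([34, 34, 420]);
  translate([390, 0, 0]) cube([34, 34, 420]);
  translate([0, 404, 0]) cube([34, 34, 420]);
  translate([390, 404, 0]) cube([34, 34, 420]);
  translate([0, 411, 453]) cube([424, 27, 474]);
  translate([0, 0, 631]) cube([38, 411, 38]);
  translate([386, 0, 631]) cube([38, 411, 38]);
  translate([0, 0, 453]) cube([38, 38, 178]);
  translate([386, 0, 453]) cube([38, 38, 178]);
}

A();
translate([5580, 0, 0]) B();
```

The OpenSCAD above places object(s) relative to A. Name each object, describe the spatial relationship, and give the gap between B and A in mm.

The chair's nearest face is 200 mm from the house frame's +x face.

A is a house frame. B is a chair. The chair is on the floor beside the house frame on its +x side. The gap between the chair and the house frame is 200 mm.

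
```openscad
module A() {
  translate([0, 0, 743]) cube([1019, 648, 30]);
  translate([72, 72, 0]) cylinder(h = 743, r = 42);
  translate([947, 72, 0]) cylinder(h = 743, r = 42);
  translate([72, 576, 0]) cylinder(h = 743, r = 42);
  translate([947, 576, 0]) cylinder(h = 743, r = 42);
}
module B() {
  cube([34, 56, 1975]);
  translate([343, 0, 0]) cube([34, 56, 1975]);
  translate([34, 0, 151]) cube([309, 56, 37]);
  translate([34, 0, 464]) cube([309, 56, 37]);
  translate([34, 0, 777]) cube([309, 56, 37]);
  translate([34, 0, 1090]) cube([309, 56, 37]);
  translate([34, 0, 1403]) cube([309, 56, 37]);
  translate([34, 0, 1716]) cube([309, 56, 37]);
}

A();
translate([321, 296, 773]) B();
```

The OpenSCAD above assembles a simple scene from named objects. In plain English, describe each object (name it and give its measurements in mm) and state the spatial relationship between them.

A is a table: top 1019 mm (x) × 648 mm (y), 30 mm thick, upper face at z = 773 mm, on four round legs of 84 mm diameter, each leg's bounding box inset 30 mm from the nearest pair of top edges, running from z = 0 to the bottom of the top.

B is a wooden ladder with two side rails of 34×56 mm section and 1975 mm height, set 377 mm apart overall. Between them run 6 rectangular rungs (56 mm deep, 37 mm thick), front faces flush with the rails' −y face. The bottom of the first rung is 151 mm above the floor and each subsequent rung is 313 mm higher than the one below.

The ladder is on top of the table, centred.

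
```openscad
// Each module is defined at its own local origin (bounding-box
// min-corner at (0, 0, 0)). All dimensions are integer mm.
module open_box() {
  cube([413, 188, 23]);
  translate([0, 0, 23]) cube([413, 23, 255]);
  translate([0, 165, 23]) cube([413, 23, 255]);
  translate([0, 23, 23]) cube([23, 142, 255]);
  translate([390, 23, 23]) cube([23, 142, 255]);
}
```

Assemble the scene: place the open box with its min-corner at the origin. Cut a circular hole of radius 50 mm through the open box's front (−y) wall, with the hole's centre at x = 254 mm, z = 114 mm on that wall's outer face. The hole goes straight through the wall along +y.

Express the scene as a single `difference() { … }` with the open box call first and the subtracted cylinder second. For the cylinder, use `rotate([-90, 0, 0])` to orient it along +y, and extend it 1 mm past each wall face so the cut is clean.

difference() {
  open_box();
  translate([254, -1, 114]) rotate([-90, 0, 0]) cylinder(h = 25, r = 50);
}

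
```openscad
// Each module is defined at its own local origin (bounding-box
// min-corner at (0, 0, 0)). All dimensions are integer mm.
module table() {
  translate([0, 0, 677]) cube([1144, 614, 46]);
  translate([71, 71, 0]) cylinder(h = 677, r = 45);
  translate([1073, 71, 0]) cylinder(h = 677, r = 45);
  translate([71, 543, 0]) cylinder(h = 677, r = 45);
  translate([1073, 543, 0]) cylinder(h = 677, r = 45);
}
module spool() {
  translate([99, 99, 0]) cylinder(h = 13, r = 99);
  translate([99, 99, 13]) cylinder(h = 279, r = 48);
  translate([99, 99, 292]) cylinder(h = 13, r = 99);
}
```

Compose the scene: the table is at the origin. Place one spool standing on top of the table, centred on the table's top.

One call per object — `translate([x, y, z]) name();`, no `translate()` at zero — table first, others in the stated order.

table();
translate([473, 208, 723]) spool();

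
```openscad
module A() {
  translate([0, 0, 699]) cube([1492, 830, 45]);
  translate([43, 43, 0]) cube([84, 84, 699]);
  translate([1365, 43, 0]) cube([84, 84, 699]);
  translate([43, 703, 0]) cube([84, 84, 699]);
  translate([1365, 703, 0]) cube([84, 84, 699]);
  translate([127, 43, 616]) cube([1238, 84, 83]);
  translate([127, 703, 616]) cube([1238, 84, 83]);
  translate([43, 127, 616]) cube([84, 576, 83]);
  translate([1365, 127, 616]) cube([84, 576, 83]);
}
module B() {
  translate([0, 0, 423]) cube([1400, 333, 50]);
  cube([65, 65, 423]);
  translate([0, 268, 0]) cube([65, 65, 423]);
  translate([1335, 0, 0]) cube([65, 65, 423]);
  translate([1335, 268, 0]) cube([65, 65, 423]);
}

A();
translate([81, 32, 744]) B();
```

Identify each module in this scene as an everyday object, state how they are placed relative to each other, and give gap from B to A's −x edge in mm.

A is a table. B is a bench. The bench is on top of the table. The gap from the bench to the table's −x edge is 81 mm.

The bench's min-x is at 81; the table's min-x is 0; gap = 81 mm.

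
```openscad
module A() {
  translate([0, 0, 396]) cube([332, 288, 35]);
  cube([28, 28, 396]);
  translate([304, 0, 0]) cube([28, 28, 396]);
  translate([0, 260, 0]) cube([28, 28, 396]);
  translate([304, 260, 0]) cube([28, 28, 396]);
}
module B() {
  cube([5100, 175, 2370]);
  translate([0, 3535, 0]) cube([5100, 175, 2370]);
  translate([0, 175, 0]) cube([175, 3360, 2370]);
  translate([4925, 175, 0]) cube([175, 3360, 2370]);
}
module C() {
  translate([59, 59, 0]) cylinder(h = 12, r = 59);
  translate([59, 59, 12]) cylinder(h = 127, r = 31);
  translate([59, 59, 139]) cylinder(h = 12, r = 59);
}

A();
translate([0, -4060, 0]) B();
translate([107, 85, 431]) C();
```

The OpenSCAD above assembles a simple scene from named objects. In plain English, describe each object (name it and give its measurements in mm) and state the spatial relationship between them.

A is a simple wooden stool: a rectangular seat 332 mm (x) by 288 mm (y), 35 mm thick, top face at z = 431 mm, on four square legs, each 28×28 mm in cross-section. The legs rest on z = 0, each flush with a corner of the seat.

B is a box-shaped house frame (walls only): outside footprint 5100×3710 mm, wall height 2370 mm, wall thickness 175 mm. The two y-facing walls run the full x-width; the two x-facing walls fit between the inner faces of the y-facing walls.

C is a spool: two coaxial disc flanges of radius 59 mm and thickness 12 mm, joined by a core cylinder of radius 31 mm and height 127 mm. The lower flange rests on z = 0 and the three cylinders share a vertical axis.

The house frame is on the floor beside the stool on its −y side. The spool is on top of the stool, centred.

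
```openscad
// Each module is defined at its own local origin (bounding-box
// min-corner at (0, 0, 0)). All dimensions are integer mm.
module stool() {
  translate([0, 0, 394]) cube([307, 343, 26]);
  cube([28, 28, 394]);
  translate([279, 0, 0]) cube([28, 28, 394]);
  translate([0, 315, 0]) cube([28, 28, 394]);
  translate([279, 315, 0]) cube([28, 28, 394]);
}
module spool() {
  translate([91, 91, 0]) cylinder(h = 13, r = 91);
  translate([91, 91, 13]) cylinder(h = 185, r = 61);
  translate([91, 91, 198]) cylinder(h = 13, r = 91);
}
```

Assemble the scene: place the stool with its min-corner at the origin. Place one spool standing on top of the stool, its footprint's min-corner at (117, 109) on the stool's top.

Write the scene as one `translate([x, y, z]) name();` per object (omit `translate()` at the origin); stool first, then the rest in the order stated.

stool();
translate([117, 109, 420]) spool();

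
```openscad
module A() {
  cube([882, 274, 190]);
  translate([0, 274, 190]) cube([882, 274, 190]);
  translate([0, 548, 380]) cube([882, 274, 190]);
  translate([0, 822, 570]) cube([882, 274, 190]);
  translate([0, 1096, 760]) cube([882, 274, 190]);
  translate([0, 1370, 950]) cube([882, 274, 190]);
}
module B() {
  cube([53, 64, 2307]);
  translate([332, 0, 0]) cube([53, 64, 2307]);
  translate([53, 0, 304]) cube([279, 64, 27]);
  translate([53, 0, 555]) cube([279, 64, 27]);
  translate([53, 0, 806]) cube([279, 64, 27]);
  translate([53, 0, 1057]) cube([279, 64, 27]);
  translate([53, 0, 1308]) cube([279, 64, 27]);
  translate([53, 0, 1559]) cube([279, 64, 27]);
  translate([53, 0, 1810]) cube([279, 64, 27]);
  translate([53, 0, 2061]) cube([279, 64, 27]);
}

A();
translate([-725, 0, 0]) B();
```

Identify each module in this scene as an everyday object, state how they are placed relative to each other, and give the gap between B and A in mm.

A is a staircase. B is a ladder. The ladder is on the floor beside the staircase on its −x side. The gap between the ladder and the staircase is 340 mm.

The ladder's nearest face is 340 mm from the staircase's −x face.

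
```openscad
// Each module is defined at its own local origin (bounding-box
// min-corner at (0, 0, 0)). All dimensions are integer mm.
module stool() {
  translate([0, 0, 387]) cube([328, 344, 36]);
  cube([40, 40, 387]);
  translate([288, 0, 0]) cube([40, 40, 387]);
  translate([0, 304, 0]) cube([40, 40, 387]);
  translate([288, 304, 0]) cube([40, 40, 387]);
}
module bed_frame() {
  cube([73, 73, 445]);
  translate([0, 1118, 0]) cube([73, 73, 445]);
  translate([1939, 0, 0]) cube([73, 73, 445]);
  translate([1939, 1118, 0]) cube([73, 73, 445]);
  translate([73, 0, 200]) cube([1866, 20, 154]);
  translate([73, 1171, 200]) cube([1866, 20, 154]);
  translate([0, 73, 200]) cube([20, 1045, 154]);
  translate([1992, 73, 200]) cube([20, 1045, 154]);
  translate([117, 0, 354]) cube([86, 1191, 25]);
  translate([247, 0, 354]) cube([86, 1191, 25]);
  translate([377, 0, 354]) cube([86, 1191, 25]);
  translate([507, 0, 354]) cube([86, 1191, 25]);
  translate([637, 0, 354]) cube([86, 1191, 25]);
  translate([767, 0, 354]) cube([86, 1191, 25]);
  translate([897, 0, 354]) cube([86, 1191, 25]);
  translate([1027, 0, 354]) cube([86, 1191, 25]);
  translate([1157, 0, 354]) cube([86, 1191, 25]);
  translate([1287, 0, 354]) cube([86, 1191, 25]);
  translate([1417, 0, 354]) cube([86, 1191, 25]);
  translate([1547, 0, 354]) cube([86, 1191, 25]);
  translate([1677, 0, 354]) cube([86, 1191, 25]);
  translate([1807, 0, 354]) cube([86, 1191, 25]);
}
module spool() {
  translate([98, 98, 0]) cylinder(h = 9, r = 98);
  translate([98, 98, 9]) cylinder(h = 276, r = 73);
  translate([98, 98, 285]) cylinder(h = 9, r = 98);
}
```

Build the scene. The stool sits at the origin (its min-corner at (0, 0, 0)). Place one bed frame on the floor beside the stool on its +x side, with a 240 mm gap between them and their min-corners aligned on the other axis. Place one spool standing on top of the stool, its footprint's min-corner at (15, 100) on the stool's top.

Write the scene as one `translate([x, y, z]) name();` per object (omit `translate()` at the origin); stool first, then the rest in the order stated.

stool();
translate([568, 0, 0]) bed_frame();
translate([15, 100, 423]) spool();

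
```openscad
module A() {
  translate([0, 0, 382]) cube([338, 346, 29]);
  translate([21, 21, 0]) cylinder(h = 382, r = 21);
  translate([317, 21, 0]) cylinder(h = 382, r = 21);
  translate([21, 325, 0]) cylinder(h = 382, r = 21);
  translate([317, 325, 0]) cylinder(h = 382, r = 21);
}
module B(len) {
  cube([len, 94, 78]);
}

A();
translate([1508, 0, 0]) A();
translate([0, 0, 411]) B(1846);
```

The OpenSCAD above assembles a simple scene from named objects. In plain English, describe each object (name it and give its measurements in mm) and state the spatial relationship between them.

A is a simple wooden stool: a rectangular seat 338 mm (x) by 346 mm (y), 29 mm thick, top face at z = 411 mm, on four round legs, each 42 mm in diameter. The legs rest on z = 0, each leg's axis is inset half a diameter from the nearest pair of seat edges (so the leg's bounding box is flush with the corner).

B is a rectangular beam 1846 mm long (x), 94 mm deep (y), 78 mm thick (z).

The beam spans the tops of two stools placed 1170 mm apart, resting at z = 411 mm.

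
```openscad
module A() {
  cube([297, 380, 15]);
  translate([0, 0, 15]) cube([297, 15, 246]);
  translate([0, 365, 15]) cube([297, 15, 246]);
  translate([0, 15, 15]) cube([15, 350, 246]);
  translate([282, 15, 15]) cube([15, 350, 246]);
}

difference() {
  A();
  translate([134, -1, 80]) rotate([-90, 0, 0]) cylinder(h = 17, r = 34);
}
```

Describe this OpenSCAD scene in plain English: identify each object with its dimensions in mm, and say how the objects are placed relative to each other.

A is an open storage box with external size 297×380×261 mm and wall thickness 15 mm (the base is also 15 mm thick). The base covers the whole footprint; the four walls stand on the base, with the y-facing walls full-width and the x-facing walls fitting between their inner faces.

The open box has a circular hole of radius 34 mm through its front wall, centred at (x = 134, z = 80).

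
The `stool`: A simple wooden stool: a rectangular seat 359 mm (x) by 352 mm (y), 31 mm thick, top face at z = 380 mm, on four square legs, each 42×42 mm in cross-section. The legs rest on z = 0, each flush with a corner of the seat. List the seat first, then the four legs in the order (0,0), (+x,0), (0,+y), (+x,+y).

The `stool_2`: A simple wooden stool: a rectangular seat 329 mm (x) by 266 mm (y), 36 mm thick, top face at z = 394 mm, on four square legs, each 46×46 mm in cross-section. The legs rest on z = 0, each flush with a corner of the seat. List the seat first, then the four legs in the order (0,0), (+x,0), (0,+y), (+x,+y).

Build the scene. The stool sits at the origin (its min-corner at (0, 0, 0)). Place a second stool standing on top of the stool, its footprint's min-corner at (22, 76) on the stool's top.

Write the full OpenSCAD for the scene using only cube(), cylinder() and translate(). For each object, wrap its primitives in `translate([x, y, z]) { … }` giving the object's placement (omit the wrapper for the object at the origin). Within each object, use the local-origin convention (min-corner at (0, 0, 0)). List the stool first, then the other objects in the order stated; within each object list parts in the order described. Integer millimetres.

translate([0, 0, 349]) cube([359, 352, 31]);
cube([42, 42, 349]);
translate([317, 0, 0]) cube([42, 42, 349]);
translate([0, 310, 0]) cube([42, 42, 349]);
translate([317, 310, 0]) cube([42, 42, 349]);
translate([22, 76, 380]) {
  translate([0, 0, 358]) cube([329, 266, 36]);
  cube([46, 46, 358]);
  translate([283, 0, 0]) cube([46, 46, 358]);
  translate([0, 220, 0]) cube([46, 46, 358]);
  translate([283, 220, 0]) cube([46, 46, 358]);
}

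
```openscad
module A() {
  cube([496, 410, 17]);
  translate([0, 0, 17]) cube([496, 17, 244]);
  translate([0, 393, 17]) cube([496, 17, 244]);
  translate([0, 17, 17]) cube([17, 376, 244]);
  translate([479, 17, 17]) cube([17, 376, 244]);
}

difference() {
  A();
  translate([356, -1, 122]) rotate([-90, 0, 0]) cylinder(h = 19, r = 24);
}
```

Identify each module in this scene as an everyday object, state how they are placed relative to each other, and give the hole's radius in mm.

A is an open box. The open box has a circular hole through its front wall. The hole's radius is 24 mm.

The subtracted cylinder has r = 24 mm.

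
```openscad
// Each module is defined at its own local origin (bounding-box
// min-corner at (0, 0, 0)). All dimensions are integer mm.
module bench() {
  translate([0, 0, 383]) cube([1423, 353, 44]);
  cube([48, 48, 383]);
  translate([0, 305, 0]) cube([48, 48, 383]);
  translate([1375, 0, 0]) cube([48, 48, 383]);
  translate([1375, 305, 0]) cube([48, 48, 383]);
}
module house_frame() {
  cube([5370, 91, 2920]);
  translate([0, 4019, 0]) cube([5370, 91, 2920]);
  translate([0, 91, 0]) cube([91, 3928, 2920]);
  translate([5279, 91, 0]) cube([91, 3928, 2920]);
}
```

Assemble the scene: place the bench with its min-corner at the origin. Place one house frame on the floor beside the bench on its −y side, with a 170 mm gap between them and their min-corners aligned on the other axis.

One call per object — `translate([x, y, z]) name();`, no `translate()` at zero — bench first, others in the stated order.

bench();
translate([0, -4280, 0]) house_frame();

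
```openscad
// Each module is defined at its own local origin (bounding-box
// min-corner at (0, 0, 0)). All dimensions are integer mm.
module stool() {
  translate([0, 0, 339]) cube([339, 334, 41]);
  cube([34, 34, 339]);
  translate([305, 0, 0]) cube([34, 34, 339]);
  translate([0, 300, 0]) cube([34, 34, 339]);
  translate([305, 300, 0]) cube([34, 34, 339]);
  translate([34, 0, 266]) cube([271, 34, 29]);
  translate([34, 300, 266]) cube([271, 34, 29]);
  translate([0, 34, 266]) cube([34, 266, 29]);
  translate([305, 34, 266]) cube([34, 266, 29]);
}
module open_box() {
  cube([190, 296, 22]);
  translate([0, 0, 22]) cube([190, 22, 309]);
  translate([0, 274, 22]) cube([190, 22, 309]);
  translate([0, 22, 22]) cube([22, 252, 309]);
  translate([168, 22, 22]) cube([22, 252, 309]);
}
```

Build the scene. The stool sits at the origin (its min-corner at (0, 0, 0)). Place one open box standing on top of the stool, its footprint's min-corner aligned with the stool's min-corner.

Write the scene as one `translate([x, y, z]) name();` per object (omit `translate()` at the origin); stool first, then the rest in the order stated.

stool();
translate([0, 0, 380]) open_box();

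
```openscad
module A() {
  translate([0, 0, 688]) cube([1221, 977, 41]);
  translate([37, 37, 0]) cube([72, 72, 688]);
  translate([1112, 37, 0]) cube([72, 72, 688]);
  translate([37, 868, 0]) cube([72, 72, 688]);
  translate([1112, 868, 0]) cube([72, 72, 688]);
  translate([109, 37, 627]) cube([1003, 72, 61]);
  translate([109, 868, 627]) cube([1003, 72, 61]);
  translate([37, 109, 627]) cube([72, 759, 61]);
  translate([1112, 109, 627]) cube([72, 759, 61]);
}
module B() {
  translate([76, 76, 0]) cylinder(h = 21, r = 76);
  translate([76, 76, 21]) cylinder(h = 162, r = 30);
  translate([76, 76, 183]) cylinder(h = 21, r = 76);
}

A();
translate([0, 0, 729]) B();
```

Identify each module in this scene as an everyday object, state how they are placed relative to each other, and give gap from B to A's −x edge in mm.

The spool's min-x is at 0; the table's min-x is 0; gap = 0 mm.

A is a table. B is a spool. The spool is on top of the table. The gap from the spool to the table's −x edge is 0 mm.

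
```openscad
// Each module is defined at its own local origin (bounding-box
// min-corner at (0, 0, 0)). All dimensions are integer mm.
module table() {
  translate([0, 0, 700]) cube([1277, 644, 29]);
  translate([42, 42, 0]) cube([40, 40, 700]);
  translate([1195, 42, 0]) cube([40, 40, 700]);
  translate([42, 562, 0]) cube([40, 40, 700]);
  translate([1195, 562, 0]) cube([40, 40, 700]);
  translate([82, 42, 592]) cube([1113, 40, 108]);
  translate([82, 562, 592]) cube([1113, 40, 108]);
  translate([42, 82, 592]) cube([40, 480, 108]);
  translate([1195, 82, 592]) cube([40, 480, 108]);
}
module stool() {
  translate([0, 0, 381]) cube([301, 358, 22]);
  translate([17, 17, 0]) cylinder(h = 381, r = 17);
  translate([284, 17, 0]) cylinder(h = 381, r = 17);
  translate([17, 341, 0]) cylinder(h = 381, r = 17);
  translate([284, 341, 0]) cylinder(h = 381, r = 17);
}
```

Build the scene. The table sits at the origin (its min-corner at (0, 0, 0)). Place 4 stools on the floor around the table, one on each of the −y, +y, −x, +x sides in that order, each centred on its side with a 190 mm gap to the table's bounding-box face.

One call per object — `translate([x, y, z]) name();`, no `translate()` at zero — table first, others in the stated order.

table();
translate([488, -548, 0]) stool();
translate([488, 834, 0]) stool();
translate([-491, 143, 0]) stool();
translate([1467, 143, 0]) stool();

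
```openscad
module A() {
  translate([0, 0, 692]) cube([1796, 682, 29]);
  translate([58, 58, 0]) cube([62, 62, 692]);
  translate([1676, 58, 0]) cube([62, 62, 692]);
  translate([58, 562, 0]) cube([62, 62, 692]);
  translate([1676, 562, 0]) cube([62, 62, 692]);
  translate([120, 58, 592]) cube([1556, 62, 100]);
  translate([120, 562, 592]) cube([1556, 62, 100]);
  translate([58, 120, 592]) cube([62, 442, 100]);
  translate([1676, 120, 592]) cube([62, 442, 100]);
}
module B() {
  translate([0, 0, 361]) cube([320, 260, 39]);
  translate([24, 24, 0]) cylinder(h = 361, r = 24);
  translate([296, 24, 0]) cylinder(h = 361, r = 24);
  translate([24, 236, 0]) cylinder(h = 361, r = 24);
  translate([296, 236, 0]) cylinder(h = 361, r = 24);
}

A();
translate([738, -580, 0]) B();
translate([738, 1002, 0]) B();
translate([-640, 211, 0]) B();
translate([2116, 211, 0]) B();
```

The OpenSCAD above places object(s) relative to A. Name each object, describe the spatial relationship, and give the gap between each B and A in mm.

A is a table. B is a stool. Four stools sit around the table at the −y, +y, −x, +x sides. The gap between each stool and the table is 320 mm.

Each stool's nearest face is 320 mm from the table's bounding box.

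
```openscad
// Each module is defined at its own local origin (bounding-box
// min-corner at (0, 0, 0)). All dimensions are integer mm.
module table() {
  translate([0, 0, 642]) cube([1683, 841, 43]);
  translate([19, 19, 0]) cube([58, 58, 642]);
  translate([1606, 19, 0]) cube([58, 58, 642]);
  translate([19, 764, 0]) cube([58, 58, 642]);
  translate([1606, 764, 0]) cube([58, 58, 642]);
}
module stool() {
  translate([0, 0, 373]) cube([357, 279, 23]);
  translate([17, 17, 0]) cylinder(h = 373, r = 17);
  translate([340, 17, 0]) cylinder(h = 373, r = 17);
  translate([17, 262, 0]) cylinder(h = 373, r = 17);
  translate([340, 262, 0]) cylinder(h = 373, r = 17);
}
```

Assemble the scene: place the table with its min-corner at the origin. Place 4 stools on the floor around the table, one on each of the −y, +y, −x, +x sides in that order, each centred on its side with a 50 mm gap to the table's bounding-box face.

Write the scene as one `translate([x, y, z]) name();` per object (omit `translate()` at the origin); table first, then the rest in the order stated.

table();
translate([663, -329, 0]) stool();
translate([663, 891, 0]) stool();
translate([-407, 281, 0]) stool();
translate([1733, 281, 0]) stool();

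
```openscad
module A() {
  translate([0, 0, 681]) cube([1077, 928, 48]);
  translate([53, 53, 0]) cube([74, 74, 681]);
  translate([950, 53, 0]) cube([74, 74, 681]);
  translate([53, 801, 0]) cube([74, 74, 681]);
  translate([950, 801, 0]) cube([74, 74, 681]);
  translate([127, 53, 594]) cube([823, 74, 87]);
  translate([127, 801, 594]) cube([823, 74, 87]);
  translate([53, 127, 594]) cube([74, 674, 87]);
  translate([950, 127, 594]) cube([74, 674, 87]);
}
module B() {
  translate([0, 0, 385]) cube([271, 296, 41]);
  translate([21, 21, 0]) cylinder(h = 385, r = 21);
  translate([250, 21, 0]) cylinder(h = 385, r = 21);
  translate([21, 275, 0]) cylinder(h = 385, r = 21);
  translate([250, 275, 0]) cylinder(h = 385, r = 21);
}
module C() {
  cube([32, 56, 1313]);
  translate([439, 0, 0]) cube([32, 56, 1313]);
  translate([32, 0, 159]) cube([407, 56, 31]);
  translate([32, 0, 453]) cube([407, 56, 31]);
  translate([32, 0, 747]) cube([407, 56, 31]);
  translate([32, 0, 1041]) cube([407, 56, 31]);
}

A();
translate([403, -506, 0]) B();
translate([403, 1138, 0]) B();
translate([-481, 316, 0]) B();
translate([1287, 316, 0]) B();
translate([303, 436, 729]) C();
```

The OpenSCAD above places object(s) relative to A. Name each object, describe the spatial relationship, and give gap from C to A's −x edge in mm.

The ladder's min-x is at 303; the table's min-x is 0; gap = 303 mm.

A is a table. B is a stool. C is a ladder. Four stools sit around the table at the −y, +y, −x, +x sides. The ladder is on top of the table, centred. The gap from the ladder to the table's −x edge is 303 mm.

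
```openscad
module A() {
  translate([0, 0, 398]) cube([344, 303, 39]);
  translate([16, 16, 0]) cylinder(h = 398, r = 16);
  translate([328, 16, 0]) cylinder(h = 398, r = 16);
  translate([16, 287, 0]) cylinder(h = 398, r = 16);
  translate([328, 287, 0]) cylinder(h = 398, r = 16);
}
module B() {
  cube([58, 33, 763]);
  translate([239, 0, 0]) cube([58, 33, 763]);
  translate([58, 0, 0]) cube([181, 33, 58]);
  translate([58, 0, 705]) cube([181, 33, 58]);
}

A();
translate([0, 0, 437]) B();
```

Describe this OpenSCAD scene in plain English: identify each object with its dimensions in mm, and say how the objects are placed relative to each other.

A is a simple wooden stool: a rectangular seat 344 mm (x) by 303 mm (y), 39 mm thick, top face at z = 437 mm, on four round legs, each 32 mm in diameter. The legs rest on z = 0, each leg's axis is inset half a diameter from the nearest pair of seat edges (so the leg's bounding box is flush with the corner).

B is a picture frame with a 181×647 mm rectangular opening (x by z) and a uniform 58 mm border on every side. Frame depth is 33 mm along y. It is built from two vertical stiles running the full outside height and two horizontal rails spanning the gap between the stiles.

The picture frame is on top of the stool.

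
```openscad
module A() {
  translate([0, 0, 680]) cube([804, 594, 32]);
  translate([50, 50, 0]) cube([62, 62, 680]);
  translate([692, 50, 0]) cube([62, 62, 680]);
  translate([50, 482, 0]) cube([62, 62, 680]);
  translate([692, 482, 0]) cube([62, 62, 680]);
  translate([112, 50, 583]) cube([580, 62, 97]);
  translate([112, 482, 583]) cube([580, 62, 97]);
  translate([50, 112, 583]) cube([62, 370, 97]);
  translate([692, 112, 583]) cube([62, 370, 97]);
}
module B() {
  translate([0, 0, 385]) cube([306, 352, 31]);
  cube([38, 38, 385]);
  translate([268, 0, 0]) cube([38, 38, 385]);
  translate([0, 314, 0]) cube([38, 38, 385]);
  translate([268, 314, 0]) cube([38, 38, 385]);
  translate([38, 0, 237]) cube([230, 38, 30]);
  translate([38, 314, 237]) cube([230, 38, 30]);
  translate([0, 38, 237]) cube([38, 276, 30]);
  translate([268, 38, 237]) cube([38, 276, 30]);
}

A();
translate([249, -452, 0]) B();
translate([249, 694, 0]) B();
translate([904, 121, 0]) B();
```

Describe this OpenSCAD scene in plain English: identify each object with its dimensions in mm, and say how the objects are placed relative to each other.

A is a rectangular dining table. The top is 804×594×32 mm with its upper surface at z = 712 mm. It stands on four 62×62 mm square legs, each inset 50 mm from the nearest pair of top edges, running from the floor to the underside of the top. Four apron rails, 62 mm thick and 97 mm tall, run between adjacent legs with their top edges flush with the underside of the top and their outer faces flush with the legs' outer faces.

B is a four-legged stool. The seat is 306×352 mm, 31 mm thick, top at z = 416 mm. It stands on four square legs, each 38×38 mm in cross-section, from z = 0 to the seat underside, each flush with a corner of the seat. Four stretchers, 38 mm wide and 30 mm tall, connect adjacent legs with their undersides at z = 237 mm, each running between the inner faces of the legs it joins and aligned with the legs' outer faces on the other axis.

Three stools sit around the table at the −y, +y, +x sides.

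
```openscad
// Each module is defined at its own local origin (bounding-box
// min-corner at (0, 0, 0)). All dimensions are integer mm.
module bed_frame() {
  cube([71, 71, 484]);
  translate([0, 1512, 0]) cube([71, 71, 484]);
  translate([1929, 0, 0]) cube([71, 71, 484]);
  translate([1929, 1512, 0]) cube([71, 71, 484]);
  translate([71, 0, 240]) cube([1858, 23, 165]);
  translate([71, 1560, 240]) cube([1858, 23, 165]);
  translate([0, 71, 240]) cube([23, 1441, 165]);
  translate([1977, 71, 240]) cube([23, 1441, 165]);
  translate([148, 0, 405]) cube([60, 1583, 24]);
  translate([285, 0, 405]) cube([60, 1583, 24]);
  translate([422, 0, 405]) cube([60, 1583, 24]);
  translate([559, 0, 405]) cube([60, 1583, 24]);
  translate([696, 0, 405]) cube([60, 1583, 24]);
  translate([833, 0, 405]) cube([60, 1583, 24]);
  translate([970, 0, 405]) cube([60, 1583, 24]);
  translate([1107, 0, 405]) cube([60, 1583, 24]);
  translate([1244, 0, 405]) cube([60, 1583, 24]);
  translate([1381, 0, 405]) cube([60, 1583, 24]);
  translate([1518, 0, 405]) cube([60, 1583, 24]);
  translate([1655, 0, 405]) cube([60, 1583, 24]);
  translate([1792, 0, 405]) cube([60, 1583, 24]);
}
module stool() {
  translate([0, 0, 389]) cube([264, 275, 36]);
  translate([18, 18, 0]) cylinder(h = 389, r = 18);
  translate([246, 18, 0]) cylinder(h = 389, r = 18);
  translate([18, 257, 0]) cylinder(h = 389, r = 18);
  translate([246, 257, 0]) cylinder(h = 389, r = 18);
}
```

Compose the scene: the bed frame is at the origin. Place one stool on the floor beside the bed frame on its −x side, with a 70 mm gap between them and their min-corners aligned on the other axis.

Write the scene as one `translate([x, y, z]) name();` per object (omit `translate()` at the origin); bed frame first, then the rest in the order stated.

bed_frame();
translate([-334, 0, 0]) stool();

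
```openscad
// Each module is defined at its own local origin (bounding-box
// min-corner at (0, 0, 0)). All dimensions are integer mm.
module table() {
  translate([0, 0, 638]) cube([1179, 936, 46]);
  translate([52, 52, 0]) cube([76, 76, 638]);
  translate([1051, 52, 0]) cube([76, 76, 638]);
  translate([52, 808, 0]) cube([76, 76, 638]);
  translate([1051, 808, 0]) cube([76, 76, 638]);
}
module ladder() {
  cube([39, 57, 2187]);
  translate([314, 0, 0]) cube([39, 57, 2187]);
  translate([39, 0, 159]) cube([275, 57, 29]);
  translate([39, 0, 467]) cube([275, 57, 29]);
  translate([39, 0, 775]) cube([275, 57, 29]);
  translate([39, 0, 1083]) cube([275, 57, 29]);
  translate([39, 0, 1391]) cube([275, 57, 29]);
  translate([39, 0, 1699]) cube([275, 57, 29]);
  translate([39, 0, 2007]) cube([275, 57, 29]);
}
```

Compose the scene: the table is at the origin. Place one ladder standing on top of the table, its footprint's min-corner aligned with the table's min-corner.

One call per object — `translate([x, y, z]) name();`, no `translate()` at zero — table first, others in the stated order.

table();
translate([0, 0, 684]) ladder();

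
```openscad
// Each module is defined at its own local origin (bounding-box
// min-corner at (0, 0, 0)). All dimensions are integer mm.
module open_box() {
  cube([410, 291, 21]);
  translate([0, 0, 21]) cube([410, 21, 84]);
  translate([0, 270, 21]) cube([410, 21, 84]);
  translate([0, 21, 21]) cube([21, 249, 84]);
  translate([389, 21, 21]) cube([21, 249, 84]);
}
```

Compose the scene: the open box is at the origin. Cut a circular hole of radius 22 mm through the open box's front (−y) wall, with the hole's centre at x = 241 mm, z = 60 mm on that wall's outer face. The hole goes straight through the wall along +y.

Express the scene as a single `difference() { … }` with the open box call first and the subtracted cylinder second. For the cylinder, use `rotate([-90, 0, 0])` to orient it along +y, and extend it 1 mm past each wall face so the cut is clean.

difference() {
  open_box();
  translate([241, -1, 60]) rotate([-90, 0, 0]) cylinder(h = 23, r = 22);
}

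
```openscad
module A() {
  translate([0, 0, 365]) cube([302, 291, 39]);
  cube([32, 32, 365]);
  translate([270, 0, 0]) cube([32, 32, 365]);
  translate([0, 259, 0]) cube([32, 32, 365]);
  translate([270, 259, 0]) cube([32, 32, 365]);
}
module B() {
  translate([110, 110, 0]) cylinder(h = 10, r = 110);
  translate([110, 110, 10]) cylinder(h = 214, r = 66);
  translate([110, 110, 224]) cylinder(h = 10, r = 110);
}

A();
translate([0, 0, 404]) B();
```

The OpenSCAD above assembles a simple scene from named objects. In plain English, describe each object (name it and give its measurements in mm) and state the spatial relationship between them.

A is a four-legged stool. The seat is a 302×291×39 mm slab whose top surface is at z = 404 mm; four square legs, each 32×32 mm in cross-section, run from the floor (z = 0) to the underside of the seat, each flush with a corner of the seat.

B is a spool: two coaxial disc flanges of radius 110 mm and thickness 10 mm, joined by a core cylinder of radius 66 mm and height 214 mm. The lower flange rests on z = 0 and the three cylinders share a vertical axis.

The spool is on top of the stool.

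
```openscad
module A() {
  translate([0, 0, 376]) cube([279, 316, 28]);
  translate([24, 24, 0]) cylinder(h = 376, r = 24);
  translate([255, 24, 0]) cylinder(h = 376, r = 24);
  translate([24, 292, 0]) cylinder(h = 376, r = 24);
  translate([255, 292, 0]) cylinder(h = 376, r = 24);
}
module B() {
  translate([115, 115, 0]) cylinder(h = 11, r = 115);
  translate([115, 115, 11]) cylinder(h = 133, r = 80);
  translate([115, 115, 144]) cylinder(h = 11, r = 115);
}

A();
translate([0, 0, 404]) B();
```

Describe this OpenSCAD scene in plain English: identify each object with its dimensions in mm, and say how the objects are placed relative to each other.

A is a four-legged stool. The seat is a 279×316×28 mm slab whose top surface is at z = 404 mm; four round legs, each 48 mm in diameter, run from the floor (z = 0) to the underside of the seat, each leg's axis is inset half a diameter from the nearest pair of seat edges (so the leg's bounding box is flush with the corner).

B is a spool: two coaxial disc flanges of radius 115 mm and thickness 11 mm, joined by a core cylinder of radius 80 mm and height 133 mm. The lower flange rests on z = 0 and the three cylinders share a vertical axis.

The spool is on top of the stool.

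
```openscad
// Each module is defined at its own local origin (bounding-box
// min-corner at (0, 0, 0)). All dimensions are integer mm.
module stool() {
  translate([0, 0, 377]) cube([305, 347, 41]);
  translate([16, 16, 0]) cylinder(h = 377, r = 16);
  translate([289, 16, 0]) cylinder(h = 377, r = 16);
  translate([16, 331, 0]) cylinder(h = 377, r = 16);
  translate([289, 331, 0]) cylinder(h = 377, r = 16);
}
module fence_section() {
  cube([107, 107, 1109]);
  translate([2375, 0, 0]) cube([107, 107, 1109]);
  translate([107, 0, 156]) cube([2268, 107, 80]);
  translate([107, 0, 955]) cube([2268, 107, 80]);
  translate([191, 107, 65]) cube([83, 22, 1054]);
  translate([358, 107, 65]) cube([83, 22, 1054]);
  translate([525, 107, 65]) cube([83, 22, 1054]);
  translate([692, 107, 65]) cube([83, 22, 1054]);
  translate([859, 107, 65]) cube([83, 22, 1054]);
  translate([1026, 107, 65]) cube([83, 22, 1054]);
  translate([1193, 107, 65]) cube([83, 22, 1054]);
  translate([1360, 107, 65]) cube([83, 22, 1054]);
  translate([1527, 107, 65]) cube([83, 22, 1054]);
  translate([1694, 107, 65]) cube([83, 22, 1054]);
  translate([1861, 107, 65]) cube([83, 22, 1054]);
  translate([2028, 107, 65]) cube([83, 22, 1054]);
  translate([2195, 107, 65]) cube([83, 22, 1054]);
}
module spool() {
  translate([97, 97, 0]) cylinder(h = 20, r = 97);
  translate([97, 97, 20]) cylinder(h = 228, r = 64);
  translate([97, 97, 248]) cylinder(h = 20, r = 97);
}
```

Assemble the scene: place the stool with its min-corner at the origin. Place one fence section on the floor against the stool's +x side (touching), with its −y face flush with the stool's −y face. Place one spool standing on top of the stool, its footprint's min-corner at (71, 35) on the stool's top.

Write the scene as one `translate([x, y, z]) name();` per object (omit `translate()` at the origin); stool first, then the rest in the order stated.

stool();
translate([305, 0, 0]) fence_section();
translate([71, 35, 418]) spool();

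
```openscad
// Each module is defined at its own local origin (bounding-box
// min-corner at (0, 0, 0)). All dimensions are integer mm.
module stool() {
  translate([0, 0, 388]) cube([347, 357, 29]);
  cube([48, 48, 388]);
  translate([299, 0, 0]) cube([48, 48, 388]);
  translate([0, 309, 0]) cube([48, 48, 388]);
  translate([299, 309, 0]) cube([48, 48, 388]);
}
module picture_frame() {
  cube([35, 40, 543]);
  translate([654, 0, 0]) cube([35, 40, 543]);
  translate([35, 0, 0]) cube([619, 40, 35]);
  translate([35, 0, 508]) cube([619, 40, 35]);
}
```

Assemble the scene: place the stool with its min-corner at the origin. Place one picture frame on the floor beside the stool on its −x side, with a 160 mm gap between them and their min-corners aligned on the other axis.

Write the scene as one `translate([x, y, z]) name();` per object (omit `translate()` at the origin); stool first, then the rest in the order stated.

stool();
translate([-849, 0, 0]) picture_frame();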